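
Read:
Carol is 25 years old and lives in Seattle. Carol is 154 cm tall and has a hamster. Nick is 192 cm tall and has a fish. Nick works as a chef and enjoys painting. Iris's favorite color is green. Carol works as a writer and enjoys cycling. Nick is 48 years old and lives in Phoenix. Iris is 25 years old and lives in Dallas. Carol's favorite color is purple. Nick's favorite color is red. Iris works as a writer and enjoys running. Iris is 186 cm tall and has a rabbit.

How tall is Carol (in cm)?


Carol is 154 cm tall

154


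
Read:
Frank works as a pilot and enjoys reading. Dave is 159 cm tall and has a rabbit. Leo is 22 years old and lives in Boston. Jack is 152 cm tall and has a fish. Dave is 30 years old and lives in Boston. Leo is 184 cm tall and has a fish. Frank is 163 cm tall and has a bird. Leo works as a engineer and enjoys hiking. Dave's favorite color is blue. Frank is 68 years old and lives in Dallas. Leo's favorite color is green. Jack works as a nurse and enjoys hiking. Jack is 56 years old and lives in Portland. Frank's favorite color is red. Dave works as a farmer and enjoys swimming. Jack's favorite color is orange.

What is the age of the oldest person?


Oldest: Frank at 68

68


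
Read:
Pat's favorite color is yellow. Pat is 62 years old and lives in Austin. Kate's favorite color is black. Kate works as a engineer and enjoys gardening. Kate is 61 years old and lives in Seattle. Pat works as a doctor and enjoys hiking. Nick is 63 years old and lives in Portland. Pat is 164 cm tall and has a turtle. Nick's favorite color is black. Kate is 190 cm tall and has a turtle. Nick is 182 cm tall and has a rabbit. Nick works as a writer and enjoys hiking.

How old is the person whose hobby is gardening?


Person with hobby=gardening is Kate, age 61

61


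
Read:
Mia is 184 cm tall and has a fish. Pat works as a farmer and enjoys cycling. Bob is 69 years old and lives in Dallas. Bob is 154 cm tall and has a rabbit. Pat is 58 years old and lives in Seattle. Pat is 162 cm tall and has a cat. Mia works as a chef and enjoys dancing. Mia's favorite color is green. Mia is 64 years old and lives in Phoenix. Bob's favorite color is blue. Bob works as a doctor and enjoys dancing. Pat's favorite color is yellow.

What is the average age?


Sum=191, n=3, avg=63.67

63.67


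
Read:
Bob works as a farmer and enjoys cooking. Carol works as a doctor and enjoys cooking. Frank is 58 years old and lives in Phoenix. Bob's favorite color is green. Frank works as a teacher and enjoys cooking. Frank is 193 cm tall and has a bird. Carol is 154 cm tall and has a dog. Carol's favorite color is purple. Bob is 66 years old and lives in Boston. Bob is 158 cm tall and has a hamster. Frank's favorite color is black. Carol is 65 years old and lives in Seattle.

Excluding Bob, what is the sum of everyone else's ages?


Sum (excluding Bob): 123

123


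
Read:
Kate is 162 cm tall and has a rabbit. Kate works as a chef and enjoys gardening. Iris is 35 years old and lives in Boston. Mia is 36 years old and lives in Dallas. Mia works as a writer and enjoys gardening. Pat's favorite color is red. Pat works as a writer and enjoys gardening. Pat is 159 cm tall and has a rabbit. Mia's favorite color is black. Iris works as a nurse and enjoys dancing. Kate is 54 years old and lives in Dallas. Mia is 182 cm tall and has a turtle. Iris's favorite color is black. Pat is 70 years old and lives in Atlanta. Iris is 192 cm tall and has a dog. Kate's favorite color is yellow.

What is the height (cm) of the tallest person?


Tallest: Iris at 192 cm

192


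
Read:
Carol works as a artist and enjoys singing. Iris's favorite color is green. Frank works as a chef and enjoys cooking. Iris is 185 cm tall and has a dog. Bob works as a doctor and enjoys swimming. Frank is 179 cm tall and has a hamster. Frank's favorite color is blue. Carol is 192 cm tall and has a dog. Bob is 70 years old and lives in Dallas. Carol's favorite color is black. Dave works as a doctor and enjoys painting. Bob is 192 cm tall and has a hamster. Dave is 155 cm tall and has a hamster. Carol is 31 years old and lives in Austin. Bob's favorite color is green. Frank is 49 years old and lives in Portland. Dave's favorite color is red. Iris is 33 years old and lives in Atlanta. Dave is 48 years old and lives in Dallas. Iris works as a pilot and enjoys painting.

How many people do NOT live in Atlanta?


Not in Atlanta: 4

4


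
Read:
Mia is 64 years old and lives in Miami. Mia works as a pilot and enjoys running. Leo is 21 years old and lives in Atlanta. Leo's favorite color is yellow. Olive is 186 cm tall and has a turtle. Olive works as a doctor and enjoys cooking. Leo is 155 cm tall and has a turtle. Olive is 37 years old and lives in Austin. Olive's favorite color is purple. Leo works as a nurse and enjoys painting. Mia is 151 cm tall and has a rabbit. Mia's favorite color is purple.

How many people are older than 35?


Filter: 2

2


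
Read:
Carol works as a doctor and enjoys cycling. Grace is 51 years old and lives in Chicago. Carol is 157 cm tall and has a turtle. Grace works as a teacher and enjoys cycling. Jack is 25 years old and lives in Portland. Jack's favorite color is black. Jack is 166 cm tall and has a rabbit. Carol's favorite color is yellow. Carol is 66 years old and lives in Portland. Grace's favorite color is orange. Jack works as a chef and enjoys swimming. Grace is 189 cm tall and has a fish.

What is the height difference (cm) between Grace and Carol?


|189 - 157| = 32

32


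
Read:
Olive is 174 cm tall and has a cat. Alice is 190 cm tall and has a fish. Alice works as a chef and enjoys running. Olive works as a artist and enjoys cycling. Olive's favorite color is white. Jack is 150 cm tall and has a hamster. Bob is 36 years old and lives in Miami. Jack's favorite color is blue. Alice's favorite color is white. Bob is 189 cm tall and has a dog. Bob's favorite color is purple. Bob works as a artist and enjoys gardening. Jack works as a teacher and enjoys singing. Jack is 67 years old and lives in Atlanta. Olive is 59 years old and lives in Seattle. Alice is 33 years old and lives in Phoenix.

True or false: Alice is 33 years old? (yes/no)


Alice is actually 33. yes

yes


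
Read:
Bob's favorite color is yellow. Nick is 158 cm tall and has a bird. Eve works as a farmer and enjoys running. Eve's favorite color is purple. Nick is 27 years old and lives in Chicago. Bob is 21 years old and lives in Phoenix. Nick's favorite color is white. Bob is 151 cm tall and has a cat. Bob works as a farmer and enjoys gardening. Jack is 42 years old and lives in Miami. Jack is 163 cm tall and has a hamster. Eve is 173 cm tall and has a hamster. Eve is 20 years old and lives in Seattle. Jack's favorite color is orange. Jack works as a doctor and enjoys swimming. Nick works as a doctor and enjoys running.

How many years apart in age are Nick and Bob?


27 vs 21, diff = 6

6


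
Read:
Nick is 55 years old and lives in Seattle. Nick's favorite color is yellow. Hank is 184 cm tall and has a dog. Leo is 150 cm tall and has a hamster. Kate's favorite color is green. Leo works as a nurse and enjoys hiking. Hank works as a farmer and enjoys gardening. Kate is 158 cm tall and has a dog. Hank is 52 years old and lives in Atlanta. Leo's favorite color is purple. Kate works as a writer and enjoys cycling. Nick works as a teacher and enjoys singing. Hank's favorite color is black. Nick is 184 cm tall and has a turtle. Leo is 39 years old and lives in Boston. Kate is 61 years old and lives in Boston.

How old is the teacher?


The teacher is Nick, age 55

55


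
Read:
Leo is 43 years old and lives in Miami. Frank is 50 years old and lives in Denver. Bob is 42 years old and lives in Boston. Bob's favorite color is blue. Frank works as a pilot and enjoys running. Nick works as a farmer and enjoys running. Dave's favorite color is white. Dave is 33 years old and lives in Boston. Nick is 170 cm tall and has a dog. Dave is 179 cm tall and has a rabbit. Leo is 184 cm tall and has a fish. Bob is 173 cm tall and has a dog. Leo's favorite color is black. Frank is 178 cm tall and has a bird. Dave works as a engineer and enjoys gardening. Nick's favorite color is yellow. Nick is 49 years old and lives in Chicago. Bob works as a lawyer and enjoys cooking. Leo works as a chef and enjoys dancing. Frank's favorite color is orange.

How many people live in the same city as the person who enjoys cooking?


Person with hobby cooking is Bob, city Boston. Count = 2

2


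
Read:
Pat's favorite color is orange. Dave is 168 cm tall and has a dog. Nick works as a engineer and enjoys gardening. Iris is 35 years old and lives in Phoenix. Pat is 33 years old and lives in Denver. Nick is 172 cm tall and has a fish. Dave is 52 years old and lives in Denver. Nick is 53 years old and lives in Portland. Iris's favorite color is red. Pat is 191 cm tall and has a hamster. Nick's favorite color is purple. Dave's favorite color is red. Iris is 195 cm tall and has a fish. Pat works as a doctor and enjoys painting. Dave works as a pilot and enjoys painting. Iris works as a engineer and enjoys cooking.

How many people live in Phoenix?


Count in Phoenix: 1

1


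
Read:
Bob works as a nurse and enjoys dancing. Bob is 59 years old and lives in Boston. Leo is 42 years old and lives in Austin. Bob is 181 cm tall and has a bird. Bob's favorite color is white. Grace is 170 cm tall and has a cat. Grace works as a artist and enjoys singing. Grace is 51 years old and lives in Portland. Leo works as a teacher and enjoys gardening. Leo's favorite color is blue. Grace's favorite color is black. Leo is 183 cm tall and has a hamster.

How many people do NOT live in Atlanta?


Not in Atlanta: 3

3


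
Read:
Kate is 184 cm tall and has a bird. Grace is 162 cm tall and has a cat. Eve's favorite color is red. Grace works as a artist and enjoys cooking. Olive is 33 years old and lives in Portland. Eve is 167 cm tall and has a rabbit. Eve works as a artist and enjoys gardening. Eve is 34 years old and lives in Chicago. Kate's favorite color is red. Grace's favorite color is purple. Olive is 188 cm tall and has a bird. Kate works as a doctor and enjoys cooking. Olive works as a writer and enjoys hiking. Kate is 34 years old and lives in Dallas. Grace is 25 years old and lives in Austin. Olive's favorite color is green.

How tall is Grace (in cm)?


Grace is 162 cm tall

162


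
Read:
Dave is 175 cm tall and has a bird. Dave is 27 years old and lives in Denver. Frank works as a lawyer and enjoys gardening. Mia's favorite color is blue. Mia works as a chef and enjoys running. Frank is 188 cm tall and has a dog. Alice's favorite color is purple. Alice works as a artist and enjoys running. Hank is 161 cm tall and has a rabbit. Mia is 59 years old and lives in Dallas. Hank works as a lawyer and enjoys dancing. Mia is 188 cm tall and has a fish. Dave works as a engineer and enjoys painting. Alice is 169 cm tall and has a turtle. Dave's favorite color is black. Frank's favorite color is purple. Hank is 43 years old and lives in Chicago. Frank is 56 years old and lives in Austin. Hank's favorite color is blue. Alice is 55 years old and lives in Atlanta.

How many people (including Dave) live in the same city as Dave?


Dave lives in Denver. Count = 1

1


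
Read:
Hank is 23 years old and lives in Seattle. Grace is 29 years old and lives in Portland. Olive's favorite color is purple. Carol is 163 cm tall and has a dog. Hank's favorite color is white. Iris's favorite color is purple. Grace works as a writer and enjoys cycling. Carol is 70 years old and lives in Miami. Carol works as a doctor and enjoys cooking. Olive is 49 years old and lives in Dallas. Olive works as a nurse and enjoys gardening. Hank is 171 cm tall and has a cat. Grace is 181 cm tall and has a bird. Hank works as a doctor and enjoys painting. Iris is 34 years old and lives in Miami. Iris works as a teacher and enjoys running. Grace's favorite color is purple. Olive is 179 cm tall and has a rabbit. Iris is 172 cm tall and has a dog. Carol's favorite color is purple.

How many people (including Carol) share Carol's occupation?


Carol is a doctor. Count = 2

2


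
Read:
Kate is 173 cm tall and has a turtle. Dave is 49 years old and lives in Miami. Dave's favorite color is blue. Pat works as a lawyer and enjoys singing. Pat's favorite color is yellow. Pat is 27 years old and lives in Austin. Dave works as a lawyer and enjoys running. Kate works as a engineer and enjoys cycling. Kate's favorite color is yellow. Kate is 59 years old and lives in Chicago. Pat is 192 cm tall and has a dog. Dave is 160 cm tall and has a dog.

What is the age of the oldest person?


Oldest: Kate at 59

59


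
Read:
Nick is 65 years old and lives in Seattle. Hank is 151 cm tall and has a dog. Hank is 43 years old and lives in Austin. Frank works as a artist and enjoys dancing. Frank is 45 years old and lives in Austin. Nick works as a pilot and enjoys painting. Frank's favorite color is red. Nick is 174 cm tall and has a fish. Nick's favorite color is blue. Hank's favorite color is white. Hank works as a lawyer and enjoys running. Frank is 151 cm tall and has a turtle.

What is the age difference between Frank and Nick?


|45 - 65| = 20

20


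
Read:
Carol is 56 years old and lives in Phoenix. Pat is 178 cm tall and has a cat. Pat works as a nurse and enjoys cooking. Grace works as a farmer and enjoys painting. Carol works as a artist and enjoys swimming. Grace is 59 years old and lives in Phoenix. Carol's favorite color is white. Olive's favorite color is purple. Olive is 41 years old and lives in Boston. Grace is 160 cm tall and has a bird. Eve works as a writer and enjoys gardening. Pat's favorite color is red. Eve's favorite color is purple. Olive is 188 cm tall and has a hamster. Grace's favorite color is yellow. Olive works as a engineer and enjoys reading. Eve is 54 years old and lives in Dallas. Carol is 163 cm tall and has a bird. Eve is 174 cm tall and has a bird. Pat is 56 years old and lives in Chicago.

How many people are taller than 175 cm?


Taller than 175: 2

2


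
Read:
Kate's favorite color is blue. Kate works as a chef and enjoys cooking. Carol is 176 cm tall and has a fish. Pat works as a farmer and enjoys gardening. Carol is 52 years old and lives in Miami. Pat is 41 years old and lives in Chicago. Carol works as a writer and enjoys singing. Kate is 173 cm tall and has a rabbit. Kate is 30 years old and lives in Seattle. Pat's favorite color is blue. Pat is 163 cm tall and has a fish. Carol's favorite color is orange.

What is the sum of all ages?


41+52+30 = 123

123


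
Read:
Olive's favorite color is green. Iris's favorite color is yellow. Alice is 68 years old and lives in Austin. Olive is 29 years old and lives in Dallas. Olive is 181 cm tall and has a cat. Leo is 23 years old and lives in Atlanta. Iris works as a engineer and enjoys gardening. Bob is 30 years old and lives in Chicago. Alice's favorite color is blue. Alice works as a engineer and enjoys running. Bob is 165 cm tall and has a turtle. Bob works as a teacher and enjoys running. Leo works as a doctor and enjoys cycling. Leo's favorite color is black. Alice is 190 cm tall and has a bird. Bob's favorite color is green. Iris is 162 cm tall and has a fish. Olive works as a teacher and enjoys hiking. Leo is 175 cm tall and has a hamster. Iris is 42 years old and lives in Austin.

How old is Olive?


Olive is 29 years old

29


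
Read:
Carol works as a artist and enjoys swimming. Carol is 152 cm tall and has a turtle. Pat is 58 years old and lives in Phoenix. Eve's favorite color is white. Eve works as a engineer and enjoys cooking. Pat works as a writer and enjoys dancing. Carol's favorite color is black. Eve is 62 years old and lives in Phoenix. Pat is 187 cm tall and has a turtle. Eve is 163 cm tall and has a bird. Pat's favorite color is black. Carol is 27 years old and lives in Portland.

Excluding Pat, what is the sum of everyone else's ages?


Sum (excluding Pat): 89

89


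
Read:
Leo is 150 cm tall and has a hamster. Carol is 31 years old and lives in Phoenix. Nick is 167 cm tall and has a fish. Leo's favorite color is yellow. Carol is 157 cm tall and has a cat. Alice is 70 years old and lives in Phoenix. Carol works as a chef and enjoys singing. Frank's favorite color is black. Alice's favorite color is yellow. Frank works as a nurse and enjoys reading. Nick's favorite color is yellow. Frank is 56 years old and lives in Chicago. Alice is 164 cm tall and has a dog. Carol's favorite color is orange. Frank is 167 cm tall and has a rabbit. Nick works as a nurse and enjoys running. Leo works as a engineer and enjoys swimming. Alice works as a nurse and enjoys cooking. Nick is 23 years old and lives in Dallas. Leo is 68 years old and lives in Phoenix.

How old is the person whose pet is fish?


Person with pet=fish is Nick, age 23

23


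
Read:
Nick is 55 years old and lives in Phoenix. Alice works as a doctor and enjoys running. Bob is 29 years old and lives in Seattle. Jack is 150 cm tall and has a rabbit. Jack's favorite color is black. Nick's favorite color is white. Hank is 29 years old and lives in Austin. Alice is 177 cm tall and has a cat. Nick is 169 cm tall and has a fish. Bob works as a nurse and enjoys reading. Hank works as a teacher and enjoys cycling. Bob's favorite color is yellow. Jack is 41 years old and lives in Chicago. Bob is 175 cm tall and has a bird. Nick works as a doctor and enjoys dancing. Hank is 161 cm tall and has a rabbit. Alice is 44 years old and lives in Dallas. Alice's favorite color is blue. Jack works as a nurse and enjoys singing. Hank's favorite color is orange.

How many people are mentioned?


People: Jack, Bob, Nick, Hank, Alice. Count = 5

5


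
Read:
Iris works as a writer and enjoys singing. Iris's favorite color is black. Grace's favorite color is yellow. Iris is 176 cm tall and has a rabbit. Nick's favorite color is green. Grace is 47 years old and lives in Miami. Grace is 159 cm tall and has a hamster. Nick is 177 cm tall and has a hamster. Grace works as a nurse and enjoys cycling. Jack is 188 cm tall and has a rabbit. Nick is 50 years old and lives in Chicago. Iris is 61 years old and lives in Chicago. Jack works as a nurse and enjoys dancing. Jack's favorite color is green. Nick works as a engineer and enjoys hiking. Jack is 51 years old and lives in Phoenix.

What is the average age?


Sum=209, n=4, avg=52.25

52.25


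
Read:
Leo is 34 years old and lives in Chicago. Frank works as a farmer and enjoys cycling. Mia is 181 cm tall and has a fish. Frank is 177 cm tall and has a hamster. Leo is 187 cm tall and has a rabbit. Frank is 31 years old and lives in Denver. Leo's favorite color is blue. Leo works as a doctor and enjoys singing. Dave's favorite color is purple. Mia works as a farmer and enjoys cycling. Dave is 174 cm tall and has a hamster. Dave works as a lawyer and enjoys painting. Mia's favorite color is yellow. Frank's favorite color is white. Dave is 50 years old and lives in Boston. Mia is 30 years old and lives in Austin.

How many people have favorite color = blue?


Count: 1

1


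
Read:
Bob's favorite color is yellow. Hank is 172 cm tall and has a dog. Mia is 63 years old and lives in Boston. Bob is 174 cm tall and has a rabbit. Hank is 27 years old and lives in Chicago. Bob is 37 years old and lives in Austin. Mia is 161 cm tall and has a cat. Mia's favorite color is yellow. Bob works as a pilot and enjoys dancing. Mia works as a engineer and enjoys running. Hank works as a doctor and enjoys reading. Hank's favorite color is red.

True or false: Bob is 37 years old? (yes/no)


Bob is actually 37. yes

yes


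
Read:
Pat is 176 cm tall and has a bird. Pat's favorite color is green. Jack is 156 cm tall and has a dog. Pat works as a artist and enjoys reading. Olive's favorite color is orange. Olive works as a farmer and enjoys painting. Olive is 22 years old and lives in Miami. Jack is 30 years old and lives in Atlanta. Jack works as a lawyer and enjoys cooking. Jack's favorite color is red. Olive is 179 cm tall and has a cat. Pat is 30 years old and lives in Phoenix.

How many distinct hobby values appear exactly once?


Unique hobby values: 3

3


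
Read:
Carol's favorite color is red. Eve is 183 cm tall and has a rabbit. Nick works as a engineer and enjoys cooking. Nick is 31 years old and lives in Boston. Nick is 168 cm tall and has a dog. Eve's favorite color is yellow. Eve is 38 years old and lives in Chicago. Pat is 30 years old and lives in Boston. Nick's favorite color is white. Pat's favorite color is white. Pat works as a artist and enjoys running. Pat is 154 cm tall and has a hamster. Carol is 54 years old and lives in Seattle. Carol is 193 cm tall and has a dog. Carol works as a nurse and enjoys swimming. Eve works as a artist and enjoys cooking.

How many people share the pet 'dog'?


Count: 2

2


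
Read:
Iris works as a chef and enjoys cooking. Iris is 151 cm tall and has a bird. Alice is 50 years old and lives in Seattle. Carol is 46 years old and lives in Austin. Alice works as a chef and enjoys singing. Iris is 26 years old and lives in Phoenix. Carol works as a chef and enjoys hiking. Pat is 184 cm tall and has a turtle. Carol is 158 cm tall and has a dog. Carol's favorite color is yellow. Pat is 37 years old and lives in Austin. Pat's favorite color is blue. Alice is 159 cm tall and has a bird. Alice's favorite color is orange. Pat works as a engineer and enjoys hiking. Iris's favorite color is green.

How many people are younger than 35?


Filter: 1

1


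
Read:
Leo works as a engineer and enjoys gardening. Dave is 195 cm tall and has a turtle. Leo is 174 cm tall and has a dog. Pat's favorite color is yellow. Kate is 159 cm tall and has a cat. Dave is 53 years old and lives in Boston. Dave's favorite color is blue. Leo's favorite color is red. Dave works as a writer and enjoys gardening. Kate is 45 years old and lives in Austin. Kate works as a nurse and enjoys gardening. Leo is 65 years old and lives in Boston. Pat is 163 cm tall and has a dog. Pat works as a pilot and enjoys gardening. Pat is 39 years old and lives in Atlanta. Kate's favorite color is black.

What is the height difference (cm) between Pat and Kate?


|163 - 159| = 4

4


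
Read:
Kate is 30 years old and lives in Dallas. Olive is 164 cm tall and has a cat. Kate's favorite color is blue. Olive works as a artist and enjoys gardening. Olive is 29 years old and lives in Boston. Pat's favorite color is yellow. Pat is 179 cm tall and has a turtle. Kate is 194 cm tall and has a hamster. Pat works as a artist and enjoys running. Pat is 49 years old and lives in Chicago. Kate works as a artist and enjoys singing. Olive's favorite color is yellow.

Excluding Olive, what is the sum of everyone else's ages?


Sum (excluding Olive): 79

79


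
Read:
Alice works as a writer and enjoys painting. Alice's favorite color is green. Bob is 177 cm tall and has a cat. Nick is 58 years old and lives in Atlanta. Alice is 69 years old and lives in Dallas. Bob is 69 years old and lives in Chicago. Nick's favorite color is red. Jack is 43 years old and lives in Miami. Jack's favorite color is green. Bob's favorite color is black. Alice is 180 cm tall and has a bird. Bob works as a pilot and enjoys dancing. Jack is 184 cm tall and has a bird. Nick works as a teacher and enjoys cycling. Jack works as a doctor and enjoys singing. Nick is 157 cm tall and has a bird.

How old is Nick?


Nick is 58 years old

58


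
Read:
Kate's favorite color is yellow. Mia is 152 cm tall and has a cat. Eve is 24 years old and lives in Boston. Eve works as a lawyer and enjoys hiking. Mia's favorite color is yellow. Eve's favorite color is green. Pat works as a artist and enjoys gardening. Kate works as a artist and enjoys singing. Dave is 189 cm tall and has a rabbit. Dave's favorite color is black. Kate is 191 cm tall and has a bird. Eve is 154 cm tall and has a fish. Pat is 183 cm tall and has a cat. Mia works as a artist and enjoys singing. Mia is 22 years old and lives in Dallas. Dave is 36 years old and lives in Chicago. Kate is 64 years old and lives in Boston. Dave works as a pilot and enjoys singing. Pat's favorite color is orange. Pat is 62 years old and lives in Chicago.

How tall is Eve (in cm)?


Eve is 154 cm tall

154


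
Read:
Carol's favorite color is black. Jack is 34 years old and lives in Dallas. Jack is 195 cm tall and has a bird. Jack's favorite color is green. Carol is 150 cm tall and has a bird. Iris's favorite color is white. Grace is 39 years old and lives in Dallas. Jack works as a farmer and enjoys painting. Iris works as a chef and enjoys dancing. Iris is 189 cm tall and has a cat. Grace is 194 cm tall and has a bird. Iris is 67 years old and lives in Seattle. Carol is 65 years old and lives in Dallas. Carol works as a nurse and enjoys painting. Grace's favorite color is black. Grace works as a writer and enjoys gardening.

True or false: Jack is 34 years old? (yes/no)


Jack is actually 34. yes

yes


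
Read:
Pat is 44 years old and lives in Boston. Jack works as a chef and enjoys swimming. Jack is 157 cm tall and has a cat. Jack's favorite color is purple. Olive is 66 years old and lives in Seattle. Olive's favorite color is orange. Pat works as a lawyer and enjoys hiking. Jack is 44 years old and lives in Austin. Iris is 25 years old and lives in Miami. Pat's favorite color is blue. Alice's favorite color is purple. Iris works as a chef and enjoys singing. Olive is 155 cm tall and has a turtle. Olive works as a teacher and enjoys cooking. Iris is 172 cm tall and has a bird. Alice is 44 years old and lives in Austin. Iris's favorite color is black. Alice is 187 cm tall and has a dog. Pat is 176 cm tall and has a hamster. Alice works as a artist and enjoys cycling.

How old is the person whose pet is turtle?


Person with pet=turtle is Olive, age 66

66


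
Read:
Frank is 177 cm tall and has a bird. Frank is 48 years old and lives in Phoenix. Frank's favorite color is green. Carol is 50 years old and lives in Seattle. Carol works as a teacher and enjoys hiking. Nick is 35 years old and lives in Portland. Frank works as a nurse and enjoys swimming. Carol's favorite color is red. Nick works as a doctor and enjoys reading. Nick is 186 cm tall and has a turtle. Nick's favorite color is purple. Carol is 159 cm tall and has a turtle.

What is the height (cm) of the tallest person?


Tallest: Nick at 186 cm

186


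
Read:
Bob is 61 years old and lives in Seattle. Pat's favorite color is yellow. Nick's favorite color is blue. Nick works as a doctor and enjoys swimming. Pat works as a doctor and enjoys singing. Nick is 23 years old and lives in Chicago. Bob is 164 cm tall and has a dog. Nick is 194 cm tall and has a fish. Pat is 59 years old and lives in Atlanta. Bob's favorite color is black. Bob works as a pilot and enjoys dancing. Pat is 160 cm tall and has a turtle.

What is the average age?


Sum=143, n=3, avg=47.67

47.67


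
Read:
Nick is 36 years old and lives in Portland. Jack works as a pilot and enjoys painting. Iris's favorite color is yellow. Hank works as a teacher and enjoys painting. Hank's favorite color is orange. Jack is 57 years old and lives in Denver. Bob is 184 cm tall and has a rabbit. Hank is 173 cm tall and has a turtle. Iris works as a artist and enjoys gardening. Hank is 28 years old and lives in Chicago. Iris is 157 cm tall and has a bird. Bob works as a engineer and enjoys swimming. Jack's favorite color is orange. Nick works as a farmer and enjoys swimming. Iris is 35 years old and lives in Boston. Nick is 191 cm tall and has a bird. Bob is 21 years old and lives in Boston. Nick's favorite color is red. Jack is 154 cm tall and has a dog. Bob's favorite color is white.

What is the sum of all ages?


57+21+28+36+35 = 177

177


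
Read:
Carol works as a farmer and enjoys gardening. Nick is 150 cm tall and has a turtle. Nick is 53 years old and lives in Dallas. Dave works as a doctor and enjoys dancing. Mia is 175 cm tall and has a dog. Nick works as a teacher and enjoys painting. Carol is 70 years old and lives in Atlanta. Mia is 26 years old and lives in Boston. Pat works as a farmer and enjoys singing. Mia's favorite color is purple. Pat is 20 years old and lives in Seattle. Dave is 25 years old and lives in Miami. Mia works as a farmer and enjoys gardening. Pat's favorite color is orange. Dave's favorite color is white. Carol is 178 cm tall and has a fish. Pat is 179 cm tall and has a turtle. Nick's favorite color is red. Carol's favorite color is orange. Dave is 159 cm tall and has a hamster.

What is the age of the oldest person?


Oldest: Carol at 70

70


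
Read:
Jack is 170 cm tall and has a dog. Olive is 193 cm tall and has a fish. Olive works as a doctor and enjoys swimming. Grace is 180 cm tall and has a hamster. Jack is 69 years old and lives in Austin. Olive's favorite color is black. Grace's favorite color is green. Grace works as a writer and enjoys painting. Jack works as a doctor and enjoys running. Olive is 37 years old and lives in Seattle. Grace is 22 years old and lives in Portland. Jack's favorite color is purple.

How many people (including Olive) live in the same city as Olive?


Olive lives in Seattle. Count = 1

1


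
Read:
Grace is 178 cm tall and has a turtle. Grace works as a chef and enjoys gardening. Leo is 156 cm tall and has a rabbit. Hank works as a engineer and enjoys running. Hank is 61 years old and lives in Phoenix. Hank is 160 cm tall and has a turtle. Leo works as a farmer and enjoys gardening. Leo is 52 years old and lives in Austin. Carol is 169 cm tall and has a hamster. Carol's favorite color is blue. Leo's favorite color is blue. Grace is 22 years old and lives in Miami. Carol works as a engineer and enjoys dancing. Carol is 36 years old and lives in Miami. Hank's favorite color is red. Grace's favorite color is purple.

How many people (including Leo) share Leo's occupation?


Leo is a farmer. Count = 1

1


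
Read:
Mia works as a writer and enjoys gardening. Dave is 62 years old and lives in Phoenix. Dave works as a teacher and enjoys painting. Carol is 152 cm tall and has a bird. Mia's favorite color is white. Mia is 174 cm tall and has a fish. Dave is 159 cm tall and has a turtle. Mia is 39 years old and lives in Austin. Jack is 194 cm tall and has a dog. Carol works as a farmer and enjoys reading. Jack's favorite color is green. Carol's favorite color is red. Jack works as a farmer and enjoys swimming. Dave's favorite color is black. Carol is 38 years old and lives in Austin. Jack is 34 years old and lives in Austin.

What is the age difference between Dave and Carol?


|62 - 38| = 24

24


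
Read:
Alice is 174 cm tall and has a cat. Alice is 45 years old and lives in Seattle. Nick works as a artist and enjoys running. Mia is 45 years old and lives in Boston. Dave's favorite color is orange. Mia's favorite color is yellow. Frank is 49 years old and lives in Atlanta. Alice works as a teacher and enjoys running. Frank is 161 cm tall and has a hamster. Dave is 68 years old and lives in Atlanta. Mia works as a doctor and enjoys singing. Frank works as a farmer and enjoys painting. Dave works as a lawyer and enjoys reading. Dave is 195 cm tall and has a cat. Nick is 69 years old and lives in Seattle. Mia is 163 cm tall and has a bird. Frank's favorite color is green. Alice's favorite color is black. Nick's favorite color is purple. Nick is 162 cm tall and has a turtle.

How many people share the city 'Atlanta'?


Count: 2

2


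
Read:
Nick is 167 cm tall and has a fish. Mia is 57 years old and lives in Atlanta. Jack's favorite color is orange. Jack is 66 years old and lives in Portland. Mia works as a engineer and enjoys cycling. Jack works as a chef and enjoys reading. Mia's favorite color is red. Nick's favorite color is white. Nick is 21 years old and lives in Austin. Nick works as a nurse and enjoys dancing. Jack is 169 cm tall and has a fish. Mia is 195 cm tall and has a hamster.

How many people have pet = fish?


Count: 2

2


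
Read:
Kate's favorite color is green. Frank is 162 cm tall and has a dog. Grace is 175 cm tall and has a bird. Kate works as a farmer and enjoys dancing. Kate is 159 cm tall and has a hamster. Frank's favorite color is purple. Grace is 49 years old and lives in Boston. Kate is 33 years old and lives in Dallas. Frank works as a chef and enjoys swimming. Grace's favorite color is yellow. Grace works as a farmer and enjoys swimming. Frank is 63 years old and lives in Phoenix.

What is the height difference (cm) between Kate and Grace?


|159 - 175| = 16

16


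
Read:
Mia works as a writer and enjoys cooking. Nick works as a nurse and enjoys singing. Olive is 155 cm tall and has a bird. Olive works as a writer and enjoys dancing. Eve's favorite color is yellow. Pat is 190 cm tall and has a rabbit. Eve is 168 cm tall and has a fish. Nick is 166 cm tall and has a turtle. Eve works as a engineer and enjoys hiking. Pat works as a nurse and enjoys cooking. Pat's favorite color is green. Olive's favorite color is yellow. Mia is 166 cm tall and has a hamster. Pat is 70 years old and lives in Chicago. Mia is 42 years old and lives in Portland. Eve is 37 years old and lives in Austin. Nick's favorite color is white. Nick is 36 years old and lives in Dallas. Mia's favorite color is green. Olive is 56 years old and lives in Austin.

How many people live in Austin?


Count in Austin: 2

2


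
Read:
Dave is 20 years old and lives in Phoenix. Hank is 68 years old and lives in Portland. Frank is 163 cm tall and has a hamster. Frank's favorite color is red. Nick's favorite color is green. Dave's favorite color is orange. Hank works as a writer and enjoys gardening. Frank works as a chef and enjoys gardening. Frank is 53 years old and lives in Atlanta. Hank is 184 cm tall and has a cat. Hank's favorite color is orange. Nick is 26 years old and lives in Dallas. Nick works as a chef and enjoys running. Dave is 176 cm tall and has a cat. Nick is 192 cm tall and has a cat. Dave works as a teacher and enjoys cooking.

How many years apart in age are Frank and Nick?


53 vs 26, diff = 27

27


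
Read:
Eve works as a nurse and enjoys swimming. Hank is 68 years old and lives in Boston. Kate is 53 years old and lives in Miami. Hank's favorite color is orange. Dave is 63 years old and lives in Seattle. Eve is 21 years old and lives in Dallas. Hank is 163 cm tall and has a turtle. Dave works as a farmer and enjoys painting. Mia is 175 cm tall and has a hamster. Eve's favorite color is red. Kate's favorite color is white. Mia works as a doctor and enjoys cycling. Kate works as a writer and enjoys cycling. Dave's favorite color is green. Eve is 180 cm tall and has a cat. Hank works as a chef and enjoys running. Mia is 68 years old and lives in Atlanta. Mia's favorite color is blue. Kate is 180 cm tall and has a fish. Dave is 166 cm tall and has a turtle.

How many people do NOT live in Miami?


Not in Miami: 4

4


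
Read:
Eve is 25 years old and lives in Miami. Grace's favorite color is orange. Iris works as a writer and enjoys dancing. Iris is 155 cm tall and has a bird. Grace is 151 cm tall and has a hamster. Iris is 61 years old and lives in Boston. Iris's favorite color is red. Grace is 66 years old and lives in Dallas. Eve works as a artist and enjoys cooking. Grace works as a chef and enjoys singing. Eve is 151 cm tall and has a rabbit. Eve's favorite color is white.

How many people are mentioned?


People: Grace, Iris, Eve. Count = 3

3


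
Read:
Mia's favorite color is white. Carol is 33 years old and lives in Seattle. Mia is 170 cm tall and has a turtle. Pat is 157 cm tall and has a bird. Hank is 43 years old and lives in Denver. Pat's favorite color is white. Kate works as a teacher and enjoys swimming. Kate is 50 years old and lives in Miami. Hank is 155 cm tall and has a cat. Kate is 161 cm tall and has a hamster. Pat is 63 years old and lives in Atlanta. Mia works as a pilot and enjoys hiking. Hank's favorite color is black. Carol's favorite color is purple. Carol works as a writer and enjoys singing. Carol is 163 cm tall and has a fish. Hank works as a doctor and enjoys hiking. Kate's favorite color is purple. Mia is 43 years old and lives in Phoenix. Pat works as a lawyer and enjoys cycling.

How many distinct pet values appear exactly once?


Unique pet values: 5

5


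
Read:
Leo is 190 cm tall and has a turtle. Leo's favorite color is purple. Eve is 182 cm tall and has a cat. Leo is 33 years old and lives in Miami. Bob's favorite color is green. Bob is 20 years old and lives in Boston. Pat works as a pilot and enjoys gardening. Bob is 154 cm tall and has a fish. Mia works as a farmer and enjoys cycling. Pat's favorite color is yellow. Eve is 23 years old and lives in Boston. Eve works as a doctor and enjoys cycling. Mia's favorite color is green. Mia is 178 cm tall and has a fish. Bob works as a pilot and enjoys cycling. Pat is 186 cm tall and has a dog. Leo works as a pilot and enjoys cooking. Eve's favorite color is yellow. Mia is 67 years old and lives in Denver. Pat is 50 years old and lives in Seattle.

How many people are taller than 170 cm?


Taller than 170: 4

4


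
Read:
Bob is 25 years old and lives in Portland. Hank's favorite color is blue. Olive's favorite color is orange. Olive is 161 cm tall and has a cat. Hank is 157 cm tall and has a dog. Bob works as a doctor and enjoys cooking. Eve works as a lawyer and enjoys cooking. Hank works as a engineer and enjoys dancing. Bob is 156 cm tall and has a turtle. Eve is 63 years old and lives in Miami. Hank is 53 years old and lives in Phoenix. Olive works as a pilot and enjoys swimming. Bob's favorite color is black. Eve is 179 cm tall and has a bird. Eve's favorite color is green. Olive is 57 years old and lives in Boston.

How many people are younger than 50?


Filter: 1

1


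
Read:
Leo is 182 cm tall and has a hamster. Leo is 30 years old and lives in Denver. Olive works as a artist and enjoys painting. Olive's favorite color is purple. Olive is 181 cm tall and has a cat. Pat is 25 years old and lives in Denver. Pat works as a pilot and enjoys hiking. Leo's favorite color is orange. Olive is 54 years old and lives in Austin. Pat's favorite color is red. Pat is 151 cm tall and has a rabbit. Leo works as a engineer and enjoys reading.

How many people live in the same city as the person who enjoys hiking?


Person with hobby hiking is Pat, city Denver. Count = 2

2


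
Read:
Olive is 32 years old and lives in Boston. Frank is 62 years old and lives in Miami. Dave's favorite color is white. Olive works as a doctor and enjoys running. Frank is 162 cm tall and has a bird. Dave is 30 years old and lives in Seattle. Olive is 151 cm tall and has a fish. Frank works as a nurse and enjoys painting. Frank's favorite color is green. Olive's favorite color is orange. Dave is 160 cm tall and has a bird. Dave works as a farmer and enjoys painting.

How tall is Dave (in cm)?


Dave is 160 cm tall

160


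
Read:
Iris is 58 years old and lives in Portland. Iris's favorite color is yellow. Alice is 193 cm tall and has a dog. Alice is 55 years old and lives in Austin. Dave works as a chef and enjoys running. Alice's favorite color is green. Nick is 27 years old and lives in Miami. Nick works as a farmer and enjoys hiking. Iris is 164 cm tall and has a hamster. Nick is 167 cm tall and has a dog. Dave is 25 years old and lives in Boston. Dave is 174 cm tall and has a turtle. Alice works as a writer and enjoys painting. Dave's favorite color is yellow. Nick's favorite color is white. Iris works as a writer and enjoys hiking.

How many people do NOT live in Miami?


Not in Miami: 3

3


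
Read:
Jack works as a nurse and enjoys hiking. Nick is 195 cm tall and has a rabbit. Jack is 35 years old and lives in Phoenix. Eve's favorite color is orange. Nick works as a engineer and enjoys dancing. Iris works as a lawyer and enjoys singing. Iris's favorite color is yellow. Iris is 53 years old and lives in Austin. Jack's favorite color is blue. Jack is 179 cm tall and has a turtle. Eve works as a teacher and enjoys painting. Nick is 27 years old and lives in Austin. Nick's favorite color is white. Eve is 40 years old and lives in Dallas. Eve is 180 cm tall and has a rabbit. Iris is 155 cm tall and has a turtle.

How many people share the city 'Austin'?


Count: 2

2
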